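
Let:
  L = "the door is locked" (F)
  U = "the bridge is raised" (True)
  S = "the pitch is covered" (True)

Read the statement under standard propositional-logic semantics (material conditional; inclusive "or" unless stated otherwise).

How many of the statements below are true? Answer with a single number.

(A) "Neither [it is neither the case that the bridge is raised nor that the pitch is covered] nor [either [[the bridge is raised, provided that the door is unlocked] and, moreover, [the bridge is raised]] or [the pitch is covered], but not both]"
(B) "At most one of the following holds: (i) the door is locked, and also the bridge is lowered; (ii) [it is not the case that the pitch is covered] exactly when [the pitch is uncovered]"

(A): This is (U ↓ S) ↓ (((¬L → U) ∧ U) ⊕ S).

U ↓ S = T ↓ T = F
¬L = ¬F = T
¬L → U = T → T = T
(¬L → U) ∧ U = T ∧ T = T
((¬L → U) ∧ U) ⊕ S = T ⊕ T = F
(U ↓ S) ↓ (((¬L → U) ∧ U) ⊕ S) = F ↓ F = T
So (A) is true.

(B): Formalization: (L ∧ ¬U) ↑ (¬S ↔ ¬S)

¬U = ¬T = F
L ∧ ¬U = F ∧ F = F
¬S = ¬T = F
¬S = ¬T = F
¬S ↔ ¬S = F ↔ F = T
(L ∧ ¬U) ↑ (¬S ↔ ¬S) = F ↑ T = T
So (B) is true.

2 of the 2 statements are true ((A), (B)).

2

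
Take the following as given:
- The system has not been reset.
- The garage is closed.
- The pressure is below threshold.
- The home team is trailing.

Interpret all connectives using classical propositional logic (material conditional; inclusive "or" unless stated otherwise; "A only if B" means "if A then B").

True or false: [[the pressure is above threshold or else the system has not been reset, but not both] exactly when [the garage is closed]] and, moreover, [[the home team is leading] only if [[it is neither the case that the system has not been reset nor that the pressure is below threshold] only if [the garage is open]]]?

True.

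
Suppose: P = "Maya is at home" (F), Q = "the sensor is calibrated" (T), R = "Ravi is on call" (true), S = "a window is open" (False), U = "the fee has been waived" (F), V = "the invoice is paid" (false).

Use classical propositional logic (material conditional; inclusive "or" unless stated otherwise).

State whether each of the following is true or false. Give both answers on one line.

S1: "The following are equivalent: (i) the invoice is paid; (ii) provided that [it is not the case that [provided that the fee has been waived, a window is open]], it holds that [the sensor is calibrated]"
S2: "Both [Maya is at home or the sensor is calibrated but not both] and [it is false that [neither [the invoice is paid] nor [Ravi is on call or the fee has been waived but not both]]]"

S1: This is V <-> (~(U -> S) -> Q).

U -> S = F -> F = T
~(U -> S) = ~T = F
~(U -> S) -> Q = F -> T = T
V <-> (~(U -> S) -> Q) = F <-> T = F
Hence S1 is false.

S2: This is (P xor Q) & ~(V nor (R xor U)).

P xor Q = F xor T = T
R xor U = T xor F = T
V nor (R xor U) = F nor T = F
~(V nor (R xor U)) = ~F = T
(P xor Q) & ~(V nor (R xor U)) = T & T = T
So S2 is true.

S1 False; S2 True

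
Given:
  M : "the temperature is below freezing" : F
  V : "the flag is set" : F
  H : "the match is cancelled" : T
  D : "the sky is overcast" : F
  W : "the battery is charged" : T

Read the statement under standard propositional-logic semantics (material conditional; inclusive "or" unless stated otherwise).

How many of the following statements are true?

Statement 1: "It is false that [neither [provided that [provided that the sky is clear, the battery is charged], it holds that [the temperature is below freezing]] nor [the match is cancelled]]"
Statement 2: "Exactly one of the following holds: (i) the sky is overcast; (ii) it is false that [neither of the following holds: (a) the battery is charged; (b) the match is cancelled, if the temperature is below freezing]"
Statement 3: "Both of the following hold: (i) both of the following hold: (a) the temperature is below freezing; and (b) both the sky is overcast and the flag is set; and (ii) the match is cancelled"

Statement 1: Formalization: ¬(((¬D → W) → M) ↓ H)

¬D = ¬F = T
¬D → W = T → T = T
(¬D → W) → M = T → F = F
((¬D → W) → M) ↓ H = F ↓ T = F
¬(((¬D → W) → M) ↓ H) = ¬F = T
Hence Statement 1 is true.

Statement 2: Formalization: D ⊕ ¬(W ↓ (M → H))

M → H = F → T = T
W ↓ (M → H) = T ↓ T = F
¬(W ↓ (M → H)) = ¬F = T
D ⊕ ¬(W ↓ (M → H)) = F ⊕ T = T
Hence Statement 2 is true.

Statement 3: Formalization: (M ∧ (D ∧ V)) ∧ H

D ∧ V = F ∧ F = F
M ∧ (D ∧ V) = F ∧ F = F
(M ∧ (D ∧ V)) ∧ H = F ∧ T = F
Thus Statement 3 is false.

True statements: 2 (Statement 1, Statement 2).

2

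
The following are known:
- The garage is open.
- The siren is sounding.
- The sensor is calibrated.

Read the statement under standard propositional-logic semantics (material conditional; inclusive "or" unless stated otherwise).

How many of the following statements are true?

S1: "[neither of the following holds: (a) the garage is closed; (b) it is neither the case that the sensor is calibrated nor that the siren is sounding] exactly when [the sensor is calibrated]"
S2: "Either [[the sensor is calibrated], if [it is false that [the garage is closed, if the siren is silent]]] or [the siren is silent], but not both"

Let P = "the garage is closed" (F), R = "the sensor is calibrated" (T), Q = "the siren is sounding" (T).

S1: This is (P ↓ (R ↓ Q)) ↔ R.

R ↓ Q = T ↓ T = F
P ↓ (R ↓ Q) = F ↓ F = T
(P ↓ (R ↓ Q)) ↔ R = T ↔ T = T
Hence S1 is true.

S2: Parsed as (¬(¬Q → P) → R) ⊕ ¬Q

¬Q = ¬T = F
¬Q → P = F → F = T
¬(¬Q → P) = ¬T = F
¬(¬Q → P) → R = F → T = T
¬Q = ¬T = F
(¬(¬Q → P) → R) ⊕ ¬Q = T ⊕ F = T
So S2 is true.

Count: 2.

2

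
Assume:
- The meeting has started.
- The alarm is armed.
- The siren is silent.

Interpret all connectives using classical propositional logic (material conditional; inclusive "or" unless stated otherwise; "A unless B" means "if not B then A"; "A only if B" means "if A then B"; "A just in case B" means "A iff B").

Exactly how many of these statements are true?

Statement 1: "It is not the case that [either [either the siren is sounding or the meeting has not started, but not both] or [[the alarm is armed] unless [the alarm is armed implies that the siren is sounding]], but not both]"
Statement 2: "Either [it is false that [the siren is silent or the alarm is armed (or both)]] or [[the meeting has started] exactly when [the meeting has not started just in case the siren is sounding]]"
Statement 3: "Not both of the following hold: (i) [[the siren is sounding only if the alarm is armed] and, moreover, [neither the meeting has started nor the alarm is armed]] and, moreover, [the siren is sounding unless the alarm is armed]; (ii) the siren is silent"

2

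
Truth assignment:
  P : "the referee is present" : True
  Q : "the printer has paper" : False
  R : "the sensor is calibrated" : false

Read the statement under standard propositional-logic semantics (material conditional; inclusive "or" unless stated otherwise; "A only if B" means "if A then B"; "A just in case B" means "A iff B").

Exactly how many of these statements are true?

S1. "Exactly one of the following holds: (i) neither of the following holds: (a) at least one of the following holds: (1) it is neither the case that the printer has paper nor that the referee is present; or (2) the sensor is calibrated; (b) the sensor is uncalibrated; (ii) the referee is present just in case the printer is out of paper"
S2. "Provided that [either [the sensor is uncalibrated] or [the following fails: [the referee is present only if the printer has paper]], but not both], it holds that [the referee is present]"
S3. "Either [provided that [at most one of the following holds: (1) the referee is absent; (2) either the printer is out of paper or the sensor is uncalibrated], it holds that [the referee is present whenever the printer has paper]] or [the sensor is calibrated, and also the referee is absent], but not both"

S1: This is (((Q nor P) or R) nor not R) xor (P iff not Q).

Q nor P = False nor True = False
(Q nor P) or R = False or False = False
not R = not False = True
((Q nor P) or R) nor not R = False nor True = False
not Q = not False = True
P iff not Q = True iff True = True
(((Q nor P) or R) nor not R) xor (P iff not Q) = False xor True = True
Hence S1 is true.

S2: This is (not R xor not (P -> Q)) -> P.

not R = not False = True
P -> Q = True -> False = False
not (P -> Q) = not False = True
not R xor not (P -> Q) = True xor True = False
(not R xor not (P -> Q)) -> P = False -> True = True
Hence S2 is true.

S3: In symbols: ((not P nand (not Q or not R)) -> (Q -> P)) xor (R and not P)

not P = not True = False
not Q = not False = True
not R = not False = True
not Q or not R = True or True = True
not P nand (not Q or not R) = False nand True = True
Q -> P = False -> True = True
(not P nand (not Q or not R)) -> (Q -> P) = True -> True = True
not P = not True = False
R and not P = False and False = False
((not P nand (not Q or not R)) -> (Q -> P)) xor (R and not P) = True xor False = True
Thus S3 is true.

True statements: 3 (S1, S2, S3).

3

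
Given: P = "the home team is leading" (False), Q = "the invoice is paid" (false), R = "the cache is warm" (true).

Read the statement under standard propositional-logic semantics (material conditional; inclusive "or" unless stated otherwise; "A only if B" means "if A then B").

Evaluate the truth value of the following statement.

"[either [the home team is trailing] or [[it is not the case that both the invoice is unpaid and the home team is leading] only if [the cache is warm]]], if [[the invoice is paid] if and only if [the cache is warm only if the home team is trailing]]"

The statement is true.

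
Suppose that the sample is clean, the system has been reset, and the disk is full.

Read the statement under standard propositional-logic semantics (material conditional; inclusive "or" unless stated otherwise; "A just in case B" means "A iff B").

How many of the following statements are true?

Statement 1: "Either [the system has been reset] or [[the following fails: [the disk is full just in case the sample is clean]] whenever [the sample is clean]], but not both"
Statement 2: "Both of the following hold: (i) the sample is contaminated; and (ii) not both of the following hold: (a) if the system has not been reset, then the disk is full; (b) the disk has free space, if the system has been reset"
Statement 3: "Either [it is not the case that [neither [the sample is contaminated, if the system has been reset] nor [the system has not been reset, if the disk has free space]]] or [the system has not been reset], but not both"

2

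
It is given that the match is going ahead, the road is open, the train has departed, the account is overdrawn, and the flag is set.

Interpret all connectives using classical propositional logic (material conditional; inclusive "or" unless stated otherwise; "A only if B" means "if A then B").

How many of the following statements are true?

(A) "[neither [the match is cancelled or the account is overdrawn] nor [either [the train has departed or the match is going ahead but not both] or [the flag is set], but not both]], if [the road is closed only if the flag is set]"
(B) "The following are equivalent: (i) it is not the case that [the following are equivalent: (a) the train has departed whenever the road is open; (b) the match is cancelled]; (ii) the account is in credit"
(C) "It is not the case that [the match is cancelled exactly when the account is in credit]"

0

Let Q = "the road is closed" (False), U = "the flag is set" (True), P = "the match is cancelled" (False), S = "the account is overdrawn" (True), R = "the train has departed" (True).

(A): In symbols: (Q -> U) -> ((P or S) nor ((R xor not P) xor U))

Q -> U = False -> True = True
P or S = False or True = True
not P = not False = True
R xor not P = True xor True = False
(R xor not P) xor U = False xor True = True
(P or S) nor ((R xor not P) xor U) = True nor True = False
(Q -> U) -> ((P or S) nor ((R xor not P) xor U)) = True -> False = False
Thus (A) is false.

(B): Formalization: not ((not Q -> R) iff P) iff not S

not Q = not False = True
not Q -> R = True -> True = True
(not Q -> R) iff P = True iff False = False
not ((not Q -> R) iff P) = not False = True
not S = not True = False
not ((not Q -> R) iff P) iff not S = True iff False = False
Thus (B) is false.

(C): Parsed as not (P iff not S)

not S = not True = False
P iff not S = False iff False = True
not (P iff not S) = not True = False
Thus (C) is false.

Count: 0.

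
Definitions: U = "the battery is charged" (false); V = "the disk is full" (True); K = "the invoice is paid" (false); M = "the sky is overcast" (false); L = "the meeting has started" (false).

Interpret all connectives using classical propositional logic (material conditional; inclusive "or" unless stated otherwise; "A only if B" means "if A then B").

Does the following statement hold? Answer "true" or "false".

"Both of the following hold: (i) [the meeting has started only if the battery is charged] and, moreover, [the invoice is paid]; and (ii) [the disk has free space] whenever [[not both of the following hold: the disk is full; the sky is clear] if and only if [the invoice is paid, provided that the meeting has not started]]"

Values: L=False, U=False, K=False, V=True, M=False.
This is ((L -> U) and K) and (((V nand not M) iff (not L -> K)) -> not V).

L -> U = False -> False = True
(L -> U) and K = True and False = False
not M = not False = True
V nand not M = True nand True = False
not L = not False = True
not L -> K = True -> False = False
(V nand not M) iff (not L -> K) = False iff False = True
not V = not True = False
((V nand not M) iff (not L -> K)) -> not V = True -> False = False
((L -> U) and K) and (((V nand not M) iff (not L -> K)) -> not V) = False and False = False

False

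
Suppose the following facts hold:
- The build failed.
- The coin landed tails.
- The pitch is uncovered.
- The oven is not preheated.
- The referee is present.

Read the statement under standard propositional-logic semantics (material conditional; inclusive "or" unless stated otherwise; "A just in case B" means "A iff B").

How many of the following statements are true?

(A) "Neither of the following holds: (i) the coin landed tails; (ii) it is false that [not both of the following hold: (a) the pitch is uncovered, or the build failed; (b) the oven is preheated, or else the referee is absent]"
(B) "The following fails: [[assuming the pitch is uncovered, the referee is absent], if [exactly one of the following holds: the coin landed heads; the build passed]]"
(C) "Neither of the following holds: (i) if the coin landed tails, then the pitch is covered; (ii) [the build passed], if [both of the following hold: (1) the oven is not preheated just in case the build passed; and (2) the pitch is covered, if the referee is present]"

0

Let Q = "the coin landed heads" (False), R = "the pitch is covered" (False), P = "the build passed" (False), S = "the oven is preheated" (False), U = "the referee is present" (True).

(A): In symbols: not Q nor not ((not R or not P) nand (S or not U))

not Q = not False = True
not R = not False = True
not P = not False = True
not R or not P = True or True = True
not U = not True = False
S or not U = False or False = False
(not R or not P) nand (S or not U) = True nand False = True
not ((not R or not P) nand (S or not U)) = not True = False
not Q nor not ((not R or not P) nand (S or not U)) = True nor False = False
Hence (A) is false.

(B): This is not ((Q xor P) -> (not R -> not U)).

Q xor P = False xor False = False
not R = not False = True
not U = not True = False
not R -> not U = True -> False = False
(Q xor P) -> (not R -> not U) = False -> False = True
not ((Q xor P) -> (not R -> not U)) = not True = False
Hence (B) is false.

(C): In symbols: (not Q -> R) nor (((not S iff P) and (U -> R)) -> P)

not Q = not False = True
not Q -> R = True -> False = False
not S = not False = True
not S iff P = True iff False = False
U -> R = True -> False = False
(not S iff P) and (U -> R) = False and False = False
((not S iff P) and (U -> R)) -> P = False -> False = True
(not Q -> R) nor (((not S iff P) and (U -> R)) -> P) = False nor True = False
Thus (C) is false.

True statements: 0 (none).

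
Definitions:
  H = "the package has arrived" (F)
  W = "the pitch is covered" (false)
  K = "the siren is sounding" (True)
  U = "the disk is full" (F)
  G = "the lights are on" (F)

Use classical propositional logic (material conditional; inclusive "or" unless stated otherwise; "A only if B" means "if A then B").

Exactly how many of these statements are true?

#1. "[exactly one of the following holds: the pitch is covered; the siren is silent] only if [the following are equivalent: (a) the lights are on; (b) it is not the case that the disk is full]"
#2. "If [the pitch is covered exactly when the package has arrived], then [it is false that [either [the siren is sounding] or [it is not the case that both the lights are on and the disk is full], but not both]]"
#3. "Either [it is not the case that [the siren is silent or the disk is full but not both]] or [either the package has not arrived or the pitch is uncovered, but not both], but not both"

#1: Formalization: (W xor not K) -> (G iff not U)

not K = not True = False
W xor not K = False xor False = False
not U = not False = True
G iff not U = False iff True = False
(W xor not K) -> (G iff not U) = False -> False = True
So #1 is true.

#2: Formalization: (W iff H) -> not (K xor (G nand U))

W iff H = False iff False = True
G nand U = False nand False = True
K xor (G nand U) = True xor True = False
not (K xor (G nand U)) = not False = True
(W iff H) -> not (K xor (G nand U)) = True -> True = True
Hence #2 is true.

#3: This is not (not K xor U) xor (not H xor not W).

not K = not True = False
not K xor U = False xor False = False
not (not K xor U) = not False = True
not H = not False = True
not W = not False = True
not H xor not W = True xor True = False
not (not K xor U) xor (not H xor not W) = True xor False = True
Thus #3 is true.

3 of the 3 statements are true (#1, #2, #3).

3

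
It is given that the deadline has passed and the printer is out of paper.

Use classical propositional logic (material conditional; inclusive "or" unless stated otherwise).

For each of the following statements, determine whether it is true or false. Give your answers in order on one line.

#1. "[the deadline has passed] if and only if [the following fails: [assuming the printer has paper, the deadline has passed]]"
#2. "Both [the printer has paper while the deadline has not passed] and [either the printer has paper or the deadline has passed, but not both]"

Let P = "the deadline has passed" (T), Q = "the printer has paper" (F).

#1: This is P ↔ ¬(Q → P).

Q → P = F → T = T
¬(Q → P) = ¬T = F
P ↔ ¬(Q → P) = T ↔ F = F
Hence #1 is false.

#2: Formalization: (Q ∧ ¬P) ∧ (Q ⊕ P)

¬P = ¬T = F
Q ∧ ¬P = F ∧ F = F
Q ⊕ P = F ⊕ T = T
(Q ∧ ¬P) ∧ (Q ⊕ P) = F ∧ T = F
Hence #2 is false.

#1 F, #2 F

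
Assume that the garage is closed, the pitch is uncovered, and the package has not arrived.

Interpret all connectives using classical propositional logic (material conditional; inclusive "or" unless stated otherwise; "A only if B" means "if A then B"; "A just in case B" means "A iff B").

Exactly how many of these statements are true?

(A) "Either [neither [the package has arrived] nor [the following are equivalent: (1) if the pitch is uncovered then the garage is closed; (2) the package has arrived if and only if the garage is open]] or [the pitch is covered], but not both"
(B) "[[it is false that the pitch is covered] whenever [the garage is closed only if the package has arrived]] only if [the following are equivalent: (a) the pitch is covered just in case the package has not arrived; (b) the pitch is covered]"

1

Let R = "the package has arrived" (F), Q = "the pitch is covered" (F), P = "the garage is closed" (T).

(A): This is (R nor ((~Q -> P) <-> (R <-> ~P))) xor Q.

~Q = ~F = T
~Q -> P = T -> T = T
~P = ~T = F
R <-> ~P = F <-> F = T
(~Q -> P) <-> (R <-> ~P) = T <-> T = T
R nor ((~Q -> P) <-> (R <-> ~P)) = F nor T = F
(R nor ((~Q -> P) <-> (R <-> ~P))) xor Q = F xor F = F
Thus (A) is false.

(B): Parsed as ((P -> R) -> ~Q) -> ((Q <-> ~R) <-> Q)

P -> R = T -> F = F
~Q = ~F = T
(P -> R) -> ~Q = F -> T = T
~R = ~F = T
Q <-> ~R = F <-> T = F
(Q <-> ~R) <-> Q = F <-> F = T
((P -> R) -> ~Q) -> ((Q <-> ~R) <-> Q) = T -> T = T
So (B) is true.

1 of the 2 statements is true ((B)).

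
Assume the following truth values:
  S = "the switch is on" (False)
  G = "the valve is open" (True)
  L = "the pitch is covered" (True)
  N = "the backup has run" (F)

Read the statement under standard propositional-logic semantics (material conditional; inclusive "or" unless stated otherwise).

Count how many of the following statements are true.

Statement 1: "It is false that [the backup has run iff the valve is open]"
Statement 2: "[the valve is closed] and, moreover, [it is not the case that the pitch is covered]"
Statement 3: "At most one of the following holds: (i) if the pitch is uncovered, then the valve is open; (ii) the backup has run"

Statement 1: Parsed as ~(N <-> G)

N <-> G = F <-> T = F
~(N <-> G) = ~F = T
Thus Statement 1 is true.

Statement 2: In symbols: ~G & ~L

~G = ~T = F
~L = ~T = F
~G & ~L = F & F = F
So Statement 2 is false.

Statement 3: In symbols: (~L -> G) nand N

~L = ~T = F
~L -> G = F -> T = T
(~L -> G) nand N = T nand F = T
Thus Statement 3 is true.

True statements: 2.

2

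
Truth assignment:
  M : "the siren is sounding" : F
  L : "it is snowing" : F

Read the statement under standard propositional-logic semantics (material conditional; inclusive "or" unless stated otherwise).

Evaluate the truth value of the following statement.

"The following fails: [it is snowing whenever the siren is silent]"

The statement is true.

Parsed as ¬(¬M → L)

¬M = ¬F = T
¬M → L = T → F = F
¬(¬M → L) = ¬F = T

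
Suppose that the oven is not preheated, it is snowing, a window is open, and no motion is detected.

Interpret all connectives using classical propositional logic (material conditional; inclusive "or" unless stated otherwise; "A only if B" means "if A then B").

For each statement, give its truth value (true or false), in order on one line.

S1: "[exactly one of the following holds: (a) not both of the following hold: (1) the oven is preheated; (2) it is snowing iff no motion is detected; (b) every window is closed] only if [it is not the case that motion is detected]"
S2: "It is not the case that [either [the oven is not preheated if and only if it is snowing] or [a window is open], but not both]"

Let P = "the oven is preheated" (F), Q = "it is snowing" (T), S = "motion is detected" (F), R = "a window is open" (T).

S1: This is ((P nand (Q <-> ~S)) xor ~R) -> ~S.

~S = ~F = T
Q <-> ~S = T <-> T = T
P nand (Q <-> ~S) = F nand T = T
~R = ~T = F
(P nand (Q <-> ~S)) xor ~R = T xor F = T
~S = ~F = T
((P nand (Q <-> ~S)) xor ~R) -> ~S = T -> T = T
So S1 is true.

S2: This is ~((~P <-> Q) xor R).

~P = ~F = T
~P <-> Q = T <-> T = T
(~P <-> Q) xor R = T xor T = F
~((~P <-> Q) xor R) = ~F = T
Thus S2 is true.

S1 True; S2 True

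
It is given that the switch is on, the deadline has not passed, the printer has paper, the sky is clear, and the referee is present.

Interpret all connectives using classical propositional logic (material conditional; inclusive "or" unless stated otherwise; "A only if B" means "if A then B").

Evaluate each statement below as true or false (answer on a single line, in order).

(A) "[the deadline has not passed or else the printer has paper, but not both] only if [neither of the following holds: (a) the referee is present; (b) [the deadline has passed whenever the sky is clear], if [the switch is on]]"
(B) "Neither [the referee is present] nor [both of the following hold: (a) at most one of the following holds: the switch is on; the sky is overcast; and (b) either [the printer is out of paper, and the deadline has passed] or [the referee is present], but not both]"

Let K = "the deadline has passed" (F), Q = "the printer has paper" (T), V = "the referee is present" (T), W = "the switch is on" (T), S = "the sky is overcast" (F).

(A): In symbols: (¬K ⊕ Q) → (V ↓ (W → (¬S → K)))

¬K = ¬F = T
¬K ⊕ Q = T ⊕ T = F
¬S = ¬F = T
¬S → K = T → F = F
W → (¬S → K) = T → F = F
V ↓ (W → (¬S → K)) = T ↓ F = F
(¬K ⊕ Q) → (V ↓ (W → (¬S → K))) = F → F = T
Thus (A) is true.

(B): Formalization: V ↓ ((W ↑ S) ∧ ((¬Q ∧ K) ⊕ V))

W ↑ S = T ↑ F = T
¬Q = ¬T = F
¬Q ∧ K = F ∧ F = F
(¬Q ∧ K) ⊕ V = F ⊕ T = T
(W ↑ S) ∧ ((¬Q ∧ K) ⊕ V) = T ∧ T = T
V ↓ ((W ↑ S) ∧ ((¬Q ∧ K) ⊕ V)) = T ↓ T = F
Thus (B) is false.

(A) True; (B) False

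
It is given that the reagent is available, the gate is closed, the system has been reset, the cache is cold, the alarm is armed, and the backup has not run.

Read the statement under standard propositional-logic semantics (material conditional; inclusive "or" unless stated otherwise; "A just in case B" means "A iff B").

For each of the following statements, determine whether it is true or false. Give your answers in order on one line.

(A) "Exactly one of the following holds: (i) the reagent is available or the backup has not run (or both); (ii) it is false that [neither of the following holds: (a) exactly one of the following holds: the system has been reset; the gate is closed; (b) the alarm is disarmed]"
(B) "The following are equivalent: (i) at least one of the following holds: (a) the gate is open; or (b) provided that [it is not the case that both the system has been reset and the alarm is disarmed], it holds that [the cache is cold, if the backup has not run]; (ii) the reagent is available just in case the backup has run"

Let Q = "the reagent is available" (T), L = "the backup has run" (F), U = "the system has been reset" (T), V = "the gate is open" (F), K = "the alarm is armed" (T), M = "the cache is warm" (F).

(A): Parsed as (Q | ~L) xor ~((U xor ~V) nor ~K)

~L = ~F = T
Q | ~L = T | T = T
~V = ~F = T
U xor ~V = T xor T = F
~K = ~T = F
(U xor ~V) nor ~K = F nor F = T
~((U xor ~V) nor ~K) = ~T = F
(Q | ~L) xor ~((U xor ~V) nor ~K) = T xor F = T
Hence (A) is true.

(B): Formalization: (V | ((U nand ~K) -> (~L -> ~M))) <-> (Q <-> L)

~K = ~T = F
U nand ~K = T nand F = T
~L = ~F = T
~M = ~F = T
~L -> ~M = T -> T = T
(U nand ~K) -> (~L -> ~M) = T -> T = T
V | ((U nand ~K) -> (~L -> ~M)) = F | T = T
Q <-> L = T <-> F = F
(V | ((U nand ~K) -> (~L -> ~M))) <-> (Q <-> L) = T <-> F = F
Thus (B) is false.

(A) T / (B) F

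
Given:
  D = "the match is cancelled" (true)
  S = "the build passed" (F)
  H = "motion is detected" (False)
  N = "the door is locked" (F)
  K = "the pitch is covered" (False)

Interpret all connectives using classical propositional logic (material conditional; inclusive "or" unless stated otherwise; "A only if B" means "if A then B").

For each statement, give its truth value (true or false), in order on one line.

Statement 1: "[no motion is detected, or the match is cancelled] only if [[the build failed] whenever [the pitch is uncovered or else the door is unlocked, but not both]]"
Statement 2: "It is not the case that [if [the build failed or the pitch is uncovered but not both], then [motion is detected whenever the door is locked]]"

Statement 1 T / Statement 2 F

Statement 1: Formalization: (not H or D) -> ((not K xor not N) -> not S)

not H = not False = True
not H or D = True or True = True
not K = not False = True
not N = not False = True
not K xor not N = True xor True = False
not S = not False = True
(not K xor not N) -> not S = False -> True = True
(not H or D) -> ((not K xor not N) -> not S) = True -> True = True
So Statement 1 is true.

Statement 2: Parsed as not ((not S xor not K) -> (N -> H))

not S = not False = True
not K = not False = True
not S xor not K = True xor True = False
N -> H = False -> False = True
(not S xor not K) -> (N -> H) = False -> True = True
not ((not S xor not K) -> (N -> H)) = not True = False
Hence Statement 2 is false.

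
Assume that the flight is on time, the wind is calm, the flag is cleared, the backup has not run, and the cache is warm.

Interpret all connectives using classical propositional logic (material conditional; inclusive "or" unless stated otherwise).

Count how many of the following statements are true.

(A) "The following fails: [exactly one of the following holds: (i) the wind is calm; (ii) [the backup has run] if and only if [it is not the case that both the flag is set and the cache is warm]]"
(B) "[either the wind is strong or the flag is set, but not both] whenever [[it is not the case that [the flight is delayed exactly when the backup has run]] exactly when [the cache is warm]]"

1

Let L = "the wind is strong" (F), N = "the backup has run" (F), M = "the flag is set" (F), U = "the cache is warm" (T), P = "the flight is delayed" (F).

(A): Formalization: ¬(¬L ⊕ (N ↔ (M ↑ U)))

¬L = ¬F = T
M ↑ U = F ↑ T = T
N ↔ (M ↑ U) = F ↔ T = F
¬L ⊕ (N ↔ (M ↑ U)) = T ⊕ F = T
¬(¬L ⊕ (N ↔ (M ↑ U))) = ¬T = F
Thus (A) is false.

(B): This is (¬(P ↔ N) ↔ U) → (L ⊕ M).

P ↔ N = F ↔ F = T
¬(P ↔ N) = ¬T = F
¬(P ↔ N) ↔ U = F ↔ T = F
L ⊕ M = F ⊕ F = F
(¬(P ↔ N) ↔ U) → (L ⊕ M) = F → F = T
So (B) is true.

True statements: 1.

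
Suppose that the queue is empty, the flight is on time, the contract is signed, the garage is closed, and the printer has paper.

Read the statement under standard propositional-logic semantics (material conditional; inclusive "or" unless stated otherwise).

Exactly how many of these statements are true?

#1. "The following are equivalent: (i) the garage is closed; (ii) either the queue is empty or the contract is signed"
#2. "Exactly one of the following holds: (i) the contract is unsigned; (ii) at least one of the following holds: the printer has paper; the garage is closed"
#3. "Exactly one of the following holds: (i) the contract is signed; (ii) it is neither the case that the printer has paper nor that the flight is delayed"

3

Let M = "the garage is closed" (True), L = "the queue is empty" (True), W = "the contract is signed" (True), Q = "the printer has paper" (True), K = "the flight is delayed" (False).

#1: Formalization: M iff (L or W)

L or W = True or True = True
M iff (L or W) = True iff True = True
Thus #1 is true.

#2: This is not W xor (Q or M).

not W = not True = False
Q or M = True or True = True
not W xor (Q or M) = False xor True = True
Hence #2 is true.

#3: Formalization: W xor (Q nor K)

Q nor K = True nor False = False
W xor (Q nor K) = True xor False = True
Hence #3 is true.

True statements: 3 (#1, #2, #3).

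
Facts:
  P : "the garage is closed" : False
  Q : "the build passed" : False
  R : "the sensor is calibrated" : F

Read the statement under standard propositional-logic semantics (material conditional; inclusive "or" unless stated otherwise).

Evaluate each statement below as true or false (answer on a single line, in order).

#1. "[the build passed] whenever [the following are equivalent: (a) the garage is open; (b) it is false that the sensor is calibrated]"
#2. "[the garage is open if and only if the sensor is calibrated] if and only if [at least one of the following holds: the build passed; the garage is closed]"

#1 False, #2 True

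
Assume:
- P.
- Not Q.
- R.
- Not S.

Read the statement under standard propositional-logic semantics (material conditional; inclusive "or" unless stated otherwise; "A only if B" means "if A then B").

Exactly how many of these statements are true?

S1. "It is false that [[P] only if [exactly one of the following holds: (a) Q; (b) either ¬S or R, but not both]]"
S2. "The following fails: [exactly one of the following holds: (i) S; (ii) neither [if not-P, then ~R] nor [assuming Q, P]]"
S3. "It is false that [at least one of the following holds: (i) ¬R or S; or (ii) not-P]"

3

S1: Formalization: ~(P -> (Q xor (~S xor R)))

~S = ~F = T
~S xor R = T xor T = F
Q xor (~S xor R) = F xor F = F
P -> (Q xor (~S xor R)) = T -> F = F
~(P -> (Q xor (~S xor R))) = ~F = T
So S1 is true.

S2: In symbols: ~(S xor ((~P -> ~R) nor (Q -> P)))

~P = ~T = F
~R = ~T = F
~P -> ~R = F -> F = T
Q -> P = F -> T = T
(~P -> ~R) nor (Q -> P) = T nor T = F
S xor ((~P -> ~R) nor (Q -> P)) = F xor F = F
~(S xor ((~P -> ~R) nor (Q -> P))) = ~F = T
So S2 is true.

S3: In symbols: ~((~R | S) | ~P)

~R = ~T = F
~R | S = F | F = F
~P = ~T = F
(~R | S) | ~P = F | F = F
~((~R | S) | ~P) = ~F = T
Thus S3 is true.

Count: 3.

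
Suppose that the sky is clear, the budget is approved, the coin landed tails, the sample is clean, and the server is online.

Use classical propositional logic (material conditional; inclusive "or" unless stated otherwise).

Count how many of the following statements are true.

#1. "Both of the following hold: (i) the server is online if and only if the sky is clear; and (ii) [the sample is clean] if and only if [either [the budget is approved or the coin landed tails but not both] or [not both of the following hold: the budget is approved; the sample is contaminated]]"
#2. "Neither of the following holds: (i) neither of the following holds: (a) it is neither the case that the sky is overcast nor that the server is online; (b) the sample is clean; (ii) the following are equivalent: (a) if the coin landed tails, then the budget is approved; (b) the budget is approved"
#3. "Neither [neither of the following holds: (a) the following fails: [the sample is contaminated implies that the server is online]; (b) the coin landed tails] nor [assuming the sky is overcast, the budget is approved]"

1

Let W = "the server is online" (True), K = "the sky is overcast" (False), P = "the sample is contaminated" (False), L = "the budget is approved" (True), V = "the coin landed heads" (False).

#1: This is (W iff not K) and (not P iff ((L xor not V) or (L nand P))).

not K = not False = True
W iff not K = True iff True = True
not P = not False = True
not V = not False = True
L xor not V = True xor True = False
L nand P = True nand False = True
(L xor not V) or (L nand P) = False or True = True
not P iff ((L xor not V) or (L nand P)) = True iff True = True
(W iff not K) and (not P iff ((L xor not V) or (L nand P))) = True and True = True
Hence #1 is true.

#2: Formalization: ((K nor W) nor not P) nor ((not V -> L) iff L)

K nor W = False nor True = False
not P = not False = True
(K nor W) nor not P = False nor True = False
not V = not False = True
not V -> L = True -> True = True
(not V -> L) iff L = True iff True = True
((K nor W) nor not P) nor ((not V -> L) iff L) = False nor True = False
So #2 is false.

#3: Formalization: (not (P -> W) nor not V) nor (K -> L)

P -> W = False -> True = True
not (P -> W) = not True = False
not V = not False = True
not (P -> W) nor not V = False nor True = False
K -> L = False -> True = True
(not (P -> W) nor not V) nor (K -> L) = False nor True = False
So #3 is false.

Count: 1.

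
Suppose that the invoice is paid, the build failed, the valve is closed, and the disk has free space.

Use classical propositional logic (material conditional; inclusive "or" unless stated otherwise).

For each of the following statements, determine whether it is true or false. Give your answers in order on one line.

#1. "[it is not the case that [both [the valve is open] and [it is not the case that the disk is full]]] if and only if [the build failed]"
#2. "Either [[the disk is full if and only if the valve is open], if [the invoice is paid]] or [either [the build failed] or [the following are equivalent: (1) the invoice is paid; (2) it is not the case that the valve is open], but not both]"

Let R = "the valve is open" (F), S = "the disk is full" (F), Q = "the build passed" (F), P = "the invoice is paid" (T).

#1: This is ~(R & ~S) <-> ~Q.

~S = ~F = T
R & ~S = F & T = F
~(R & ~S) = ~F = T
~Q = ~F = T
~(R & ~S) <-> ~Q = T <-> T = T
Hence #1 is true.

#2: Formalization: (P -> (S <-> R)) | (~Q xor (P <-> ~R))

S <-> R = F <-> F = T
P -> (S <-> R) = T -> T = T
~Q = ~F = T
~R = ~F = T
P <-> ~R = T <-> T = T
~Q xor (P <-> ~R) = T xor T = F
(P -> (S <-> R)) | (~Q xor (P <-> ~R)) = T | F = T
Hence #2 is true.

#1 T, #2 T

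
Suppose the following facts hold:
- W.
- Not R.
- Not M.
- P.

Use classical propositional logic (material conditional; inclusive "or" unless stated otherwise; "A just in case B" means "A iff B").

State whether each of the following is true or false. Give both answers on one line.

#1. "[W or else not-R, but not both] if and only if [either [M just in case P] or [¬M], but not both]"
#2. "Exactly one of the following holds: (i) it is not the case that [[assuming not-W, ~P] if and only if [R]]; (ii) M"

#1: Formalization: (W ⊕ ¬R) ↔ ((M ↔ P) ⊕ ¬M)

¬R = ¬F = T
W ⊕ ¬R = T ⊕ T = F
M ↔ P = F ↔ T = F
¬M = ¬F = T
(M ↔ P) ⊕ ¬M = F ⊕ T = T
(W ⊕ ¬R) ↔ ((M ↔ P) ⊕ ¬M) = F ↔ T = F
Thus #1 is false.

#2: In symbols: ¬((¬W → ¬P) ↔ R) ⊕ M

¬W = ¬T = F
¬P = ¬T = F
¬W → ¬P = F → F = T
(¬W → ¬P) ↔ R = T ↔ F = F
¬((¬W → ¬P) ↔ R) = ¬F = T
¬((¬W → ¬P) ↔ R) ⊕ M = T ⊕ F = T
Hence #2 is true.

#1 false, #2 true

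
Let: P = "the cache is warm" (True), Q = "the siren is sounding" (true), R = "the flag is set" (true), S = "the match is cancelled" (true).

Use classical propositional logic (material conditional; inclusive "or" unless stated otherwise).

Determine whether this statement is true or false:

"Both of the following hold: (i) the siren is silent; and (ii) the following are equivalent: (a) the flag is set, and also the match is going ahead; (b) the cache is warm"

The statement is false.

Values: Q=True, R=True, S=True, P=True.
Parsed as not Q and ((R and not S) iff P)

not Q = not True = False
not S = not True = False
R and not S = True and False = False
(R and not S) iff P = False iff True = False
not Q and ((R and not S) iff P) = False and False = False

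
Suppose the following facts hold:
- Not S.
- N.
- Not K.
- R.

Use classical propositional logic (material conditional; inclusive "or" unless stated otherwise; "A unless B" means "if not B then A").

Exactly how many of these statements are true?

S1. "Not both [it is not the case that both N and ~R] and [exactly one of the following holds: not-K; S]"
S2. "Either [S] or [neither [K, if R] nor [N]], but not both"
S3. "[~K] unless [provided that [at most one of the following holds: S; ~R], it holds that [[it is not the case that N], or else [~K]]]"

S1: Formalization: (N nand ~R) nand (~K xor S)

~R = ~T = F
N nand ~R = T nand F = T
~K = ~F = T
~K xor S = T xor F = T
(N nand ~R) nand (~K xor S) = T nand T = F
Thus S1 is false.

S2: In symbols: S xor ((R -> K) nor N)

R -> K = T -> F = F
(R -> K) nor N = F nor T = F
S xor ((R -> K) nor N) = F xor F = F
Thus S2 is false.

S3: Parsed as ~K | ((S nand ~R) -> (~N | ~K))

~K = ~F = T
~R = ~T = F
S nand ~R = F nand F = T
~N = ~T = F
~K = ~F = T
~N | ~K = F | T = T
(S nand ~R) -> (~N | ~K) = T -> T = T
~K | ((S nand ~R) -> (~N | ~K)) = T | T = T
Hence S3 is true.

Count: 1.

1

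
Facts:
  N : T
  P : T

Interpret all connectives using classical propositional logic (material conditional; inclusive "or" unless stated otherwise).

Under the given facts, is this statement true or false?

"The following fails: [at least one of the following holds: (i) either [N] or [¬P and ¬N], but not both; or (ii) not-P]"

This is ~((N xor (~P & ~N)) | ~P).

~P = ~T = F
~N = ~T = F
~P & ~N = F & F = F
N xor (~P & ~N) = T xor F = T
~P = ~T = F
(N xor (~P & ~N)) | ~P = T | F = T
~((N xor (~P & ~N)) | ~P) = ~T = F

The statement is false.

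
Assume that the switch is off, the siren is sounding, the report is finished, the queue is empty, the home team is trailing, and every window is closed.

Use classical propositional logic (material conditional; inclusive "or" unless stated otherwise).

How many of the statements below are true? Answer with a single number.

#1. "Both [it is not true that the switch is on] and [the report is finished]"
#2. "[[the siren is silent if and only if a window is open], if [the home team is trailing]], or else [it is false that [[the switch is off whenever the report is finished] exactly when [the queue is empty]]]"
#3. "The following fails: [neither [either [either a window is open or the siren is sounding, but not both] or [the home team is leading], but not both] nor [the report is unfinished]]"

3

Let P = "the switch is on" (F), R = "the report is finished" (T), U = "the home team is leading" (F), Q = "the siren is sounding" (T), V = "a window is open" (F), S = "the queue is empty" (T).

#1: This is ~P & R.

~P = ~F = T
~P & R = T & T = T
So #1 is true.

#2: In symbols: (~U -> (~Q <-> V)) | ~((R -> ~P) <-> S)

~U = ~F = T
~Q = ~T = F
~Q <-> V = F <-> F = T
~U -> (~Q <-> V) = T -> T = T
~P = ~F = T
R -> ~P = T -> T = T
(R -> ~P) <-> S = T <-> T = T
~((R -> ~P) <-> S) = ~T = F
(~U -> (~Q <-> V)) | ~((R -> ~P) <-> S) = T | F = T
Hence #2 is true.

#3: Formalization: ~(((V xor Q) xor U) nor ~R)

V xor Q = F xor T = T
(V xor Q) xor U = T xor F = T
~R = ~T = F
((V xor Q) xor U) nor ~R = T nor F = F
~(((V xor Q) xor U) nor ~R) = ~F = T
Hence #3 is true.

3 of the 3 statements are true (#1, #2, #3).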